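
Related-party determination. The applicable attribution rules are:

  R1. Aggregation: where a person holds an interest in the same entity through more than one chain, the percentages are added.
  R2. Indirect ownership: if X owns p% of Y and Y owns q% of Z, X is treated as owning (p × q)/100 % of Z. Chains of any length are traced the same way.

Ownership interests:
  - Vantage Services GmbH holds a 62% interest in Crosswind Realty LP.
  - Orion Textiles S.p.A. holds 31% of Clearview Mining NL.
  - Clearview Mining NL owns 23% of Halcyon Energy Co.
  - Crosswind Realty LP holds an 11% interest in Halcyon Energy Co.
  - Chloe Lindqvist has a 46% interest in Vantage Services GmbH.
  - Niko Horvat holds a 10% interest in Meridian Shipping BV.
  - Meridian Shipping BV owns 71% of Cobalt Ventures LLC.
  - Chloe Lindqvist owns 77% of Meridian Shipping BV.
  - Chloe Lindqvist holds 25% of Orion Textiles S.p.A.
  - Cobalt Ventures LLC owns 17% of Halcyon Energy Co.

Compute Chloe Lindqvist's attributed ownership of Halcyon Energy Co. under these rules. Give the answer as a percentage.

Chain via Meridian Shipping BV → Cobalt Ventures LLC (R2): 77% × 71% × 17% = 9.2939% of Halcyon Energy Co.
Chain via Vantage Services GmbH → Crosswind Realty LP (R2): 46% × 62% × 11% = 3.1372% of Halcyon Energy Co.
Chain via Orion Textiles S.p.A. → Clearview Mining NL (R2): 25% × 31% × 23% = 1.7825% of Halcyon Energy Co.
Aggregating (R1): 9.2939% + 3.1372% + 1.7825% = 14.2136%.

14.2136%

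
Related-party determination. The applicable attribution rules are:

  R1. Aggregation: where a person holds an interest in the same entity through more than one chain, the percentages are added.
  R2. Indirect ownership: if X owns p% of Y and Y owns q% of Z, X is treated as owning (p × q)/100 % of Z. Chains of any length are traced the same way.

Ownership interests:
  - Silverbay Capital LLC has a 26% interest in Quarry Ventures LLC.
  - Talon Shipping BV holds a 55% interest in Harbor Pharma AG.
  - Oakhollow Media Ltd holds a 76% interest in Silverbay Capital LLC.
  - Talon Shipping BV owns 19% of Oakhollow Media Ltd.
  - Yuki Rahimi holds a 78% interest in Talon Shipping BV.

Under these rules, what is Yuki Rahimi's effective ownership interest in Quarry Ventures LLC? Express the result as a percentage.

2.928432%

Chain via Talon Shipping BV → Oakhollow Media Ltd → Silverbay Capital LLC (R2): 78% × 19% × 76% × 26% = 2.928432% of Quarry Ventures LLC.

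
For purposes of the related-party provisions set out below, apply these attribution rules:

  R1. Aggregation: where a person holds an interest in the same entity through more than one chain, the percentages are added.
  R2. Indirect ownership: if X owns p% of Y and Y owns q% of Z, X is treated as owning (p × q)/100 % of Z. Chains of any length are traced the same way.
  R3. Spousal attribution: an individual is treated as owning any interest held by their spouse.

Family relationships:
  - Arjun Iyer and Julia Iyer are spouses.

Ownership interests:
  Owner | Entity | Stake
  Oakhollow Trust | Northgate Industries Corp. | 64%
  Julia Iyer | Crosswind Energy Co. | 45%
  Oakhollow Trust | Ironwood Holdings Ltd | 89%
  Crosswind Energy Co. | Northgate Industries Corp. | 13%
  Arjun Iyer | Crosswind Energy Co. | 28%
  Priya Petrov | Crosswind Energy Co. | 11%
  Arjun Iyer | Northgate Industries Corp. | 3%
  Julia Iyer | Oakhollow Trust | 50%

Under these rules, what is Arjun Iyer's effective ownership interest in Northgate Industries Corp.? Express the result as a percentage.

By spousal attribution (R3), Arjun Iyer is treated as also owning Julia Iyer's interest in Crosswind Energy Co, giving 28% + 45% = 73%.
By spousal attribution (R3), Arjun Iyer is treated as owning Julia Iyer's 50% interest in Oakhollow Trust.
Chain via Crosswind Energy Co. (R2): 73% × 13% = 9.49% of Northgate Industries Corp.
Direct interest in Northgate Industries Corp: 3%.
Chain via Oakhollow Trust (R2): 50% × 64% = 32% of Northgate Industries Corp.
Aggregating (R1): 9.49% + 3% + 32% = 44.49%.

44.49%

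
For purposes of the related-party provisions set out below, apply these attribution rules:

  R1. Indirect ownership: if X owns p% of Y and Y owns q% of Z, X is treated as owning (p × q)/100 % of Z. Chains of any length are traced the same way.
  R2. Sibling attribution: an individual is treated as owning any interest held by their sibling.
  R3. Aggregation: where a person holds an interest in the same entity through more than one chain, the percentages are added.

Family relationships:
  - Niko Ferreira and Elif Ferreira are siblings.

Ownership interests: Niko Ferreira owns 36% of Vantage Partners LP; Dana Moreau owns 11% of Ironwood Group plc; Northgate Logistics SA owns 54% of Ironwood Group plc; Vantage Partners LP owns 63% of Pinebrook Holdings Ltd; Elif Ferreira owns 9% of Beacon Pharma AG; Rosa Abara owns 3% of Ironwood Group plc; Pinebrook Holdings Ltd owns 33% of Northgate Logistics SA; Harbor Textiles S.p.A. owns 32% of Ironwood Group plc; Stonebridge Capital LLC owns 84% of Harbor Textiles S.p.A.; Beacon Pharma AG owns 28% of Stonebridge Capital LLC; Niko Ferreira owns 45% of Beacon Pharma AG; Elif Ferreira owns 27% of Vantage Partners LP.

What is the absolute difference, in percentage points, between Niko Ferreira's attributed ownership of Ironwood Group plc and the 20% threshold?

By sibling attribution (R2), Niko Ferreira is treated as also owning Elif Ferreira's interest in Beacon Pharma AG, giving 45% + 9% = 54%.
By sibling attribution (R2), Niko Ferreira is treated as also owning Elif Ferreira's interest in Vantage Partners LP, giving 36% + 27% = 63%.
Chain via Beacon Pharma AG → Stonebridge Capital LLC → Harbor Textiles S.p.A. (R1): 54% × 28% × 84% × 32% = 4.064256% of Ironwood Group plc.
Chain via Vantage Partners LP → Pinebrook Holdings Ltd → Northgate Logistics SA (R1): 63% × 63% × 33% × 54% = 7.072758% of Ironwood Group plc.
Aggregating (R3): 4.064256% + 7.072758% = 11.137014%.
11.137014% falls short of the 20% threshold by 8.862986 percentage points.

8.862986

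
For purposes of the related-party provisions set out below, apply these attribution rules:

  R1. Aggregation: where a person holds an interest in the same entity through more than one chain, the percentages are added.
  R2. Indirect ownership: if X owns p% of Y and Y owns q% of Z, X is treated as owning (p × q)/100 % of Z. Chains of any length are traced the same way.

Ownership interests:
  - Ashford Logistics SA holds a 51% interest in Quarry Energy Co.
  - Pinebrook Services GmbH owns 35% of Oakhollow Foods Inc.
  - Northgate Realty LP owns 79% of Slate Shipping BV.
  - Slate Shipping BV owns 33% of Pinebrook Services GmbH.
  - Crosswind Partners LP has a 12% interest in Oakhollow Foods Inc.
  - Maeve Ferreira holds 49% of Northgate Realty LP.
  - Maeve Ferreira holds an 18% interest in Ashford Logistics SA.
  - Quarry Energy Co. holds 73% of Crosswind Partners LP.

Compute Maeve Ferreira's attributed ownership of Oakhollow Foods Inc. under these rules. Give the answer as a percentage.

Chain via Ashford Logistics SA → Quarry Energy Co. → Crosswind Partners LP (R2): 18% × 51% × 73% × 12% = 0.804168% of Oakhollow Foods Inc.
Chain via Northgate Realty LP → Slate Shipping BV → Pinebrook Services GmbH (R2): 49% × 79% × 33% × 35% = 4.471005% of Oakhollow Foods Inc.
Aggregating (R1): 0.804168% + 4.471005% = 5.275173%.

5.275173%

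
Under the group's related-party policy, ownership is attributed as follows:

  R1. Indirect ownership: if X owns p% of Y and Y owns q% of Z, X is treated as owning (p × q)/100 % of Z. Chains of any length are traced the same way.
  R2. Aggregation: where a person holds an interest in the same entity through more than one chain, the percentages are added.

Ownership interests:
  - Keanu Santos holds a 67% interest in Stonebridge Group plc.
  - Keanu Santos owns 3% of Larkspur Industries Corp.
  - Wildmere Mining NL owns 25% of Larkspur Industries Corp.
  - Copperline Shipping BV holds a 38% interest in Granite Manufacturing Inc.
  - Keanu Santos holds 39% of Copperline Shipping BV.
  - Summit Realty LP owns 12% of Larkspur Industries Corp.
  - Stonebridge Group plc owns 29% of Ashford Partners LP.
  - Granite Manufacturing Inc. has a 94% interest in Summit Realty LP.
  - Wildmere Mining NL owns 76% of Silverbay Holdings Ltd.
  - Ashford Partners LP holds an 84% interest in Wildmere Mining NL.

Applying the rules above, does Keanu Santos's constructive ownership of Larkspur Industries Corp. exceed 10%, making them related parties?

No

Chain via Copperline Shipping BV → Granite Manufacturing Inc. → Summit Realty LP (R1): 39% × 38% × 94% × 12% = 1.671696% of Larkspur Industries Corp.
Chain via Stonebridge Group plc → Ashford Partners LP → Wildmere Mining NL (R1): 67% × 29% × 84% × 25% = 4.0803% of Larkspur Industries Corp.
Direct interest in Larkspur Industries Corp: 3%.
Aggregating (R2): 1.671696% + 4.0803% + 3% = 8.751996%.
8.751996% does not exceed the 10% threshold, so Keanu is not a related party to Larkspur Industries Corp.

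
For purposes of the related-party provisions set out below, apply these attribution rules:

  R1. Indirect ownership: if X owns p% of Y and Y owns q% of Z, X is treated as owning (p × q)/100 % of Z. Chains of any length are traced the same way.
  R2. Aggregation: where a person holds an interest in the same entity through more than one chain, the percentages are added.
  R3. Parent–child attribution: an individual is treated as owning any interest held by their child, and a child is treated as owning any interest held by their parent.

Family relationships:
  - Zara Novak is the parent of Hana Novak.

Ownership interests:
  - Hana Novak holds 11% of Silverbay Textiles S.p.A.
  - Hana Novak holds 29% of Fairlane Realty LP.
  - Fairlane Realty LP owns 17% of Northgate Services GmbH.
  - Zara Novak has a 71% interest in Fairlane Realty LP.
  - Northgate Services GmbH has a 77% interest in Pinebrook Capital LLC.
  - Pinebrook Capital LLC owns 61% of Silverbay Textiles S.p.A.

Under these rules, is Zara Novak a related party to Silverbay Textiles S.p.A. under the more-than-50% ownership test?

By parent–child attribution (R3), Zara Novak is treated as also owning Hana Novak's interest in Fairlane Realty LP, giving 71% + 29% = 100%.
By parent–child attribution (R3), Zara Novak is treated as owning Hana Novak's 11% interest in Silverbay Textiles S.p.A.
Chain via Fairlane Realty LP → Northgate Services GmbH → Pinebrook Capital LLC (R1): 100% × 17% × 77% × 61% = 7.9849% of Silverbay Textiles S.p.A.
Direct interest in Silverbay Textiles S.p.A: 11%.
Aggregating (R2): 7.9849% + 11% = 18.9849%.
18.9849% does not exceed the 50% threshold, so Zara is not a related party to Silverbay Textiles S.p.A.

No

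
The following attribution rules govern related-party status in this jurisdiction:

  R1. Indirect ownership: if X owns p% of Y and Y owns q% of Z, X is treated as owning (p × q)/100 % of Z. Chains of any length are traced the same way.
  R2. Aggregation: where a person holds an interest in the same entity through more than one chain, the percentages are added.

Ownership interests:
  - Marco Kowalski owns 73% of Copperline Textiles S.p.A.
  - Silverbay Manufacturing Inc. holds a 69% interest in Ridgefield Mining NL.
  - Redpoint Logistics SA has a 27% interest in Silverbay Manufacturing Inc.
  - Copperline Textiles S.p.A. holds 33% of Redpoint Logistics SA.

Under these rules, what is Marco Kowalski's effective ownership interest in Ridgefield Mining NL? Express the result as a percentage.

4.487967%

Chain via Copperline Textiles S.p.A. → Redpoint Logistics SA → Silverbay Manufacturing Inc. (R1): 73% × 33% × 27% × 69% = 4.487967% of Ridgefield Mining NL.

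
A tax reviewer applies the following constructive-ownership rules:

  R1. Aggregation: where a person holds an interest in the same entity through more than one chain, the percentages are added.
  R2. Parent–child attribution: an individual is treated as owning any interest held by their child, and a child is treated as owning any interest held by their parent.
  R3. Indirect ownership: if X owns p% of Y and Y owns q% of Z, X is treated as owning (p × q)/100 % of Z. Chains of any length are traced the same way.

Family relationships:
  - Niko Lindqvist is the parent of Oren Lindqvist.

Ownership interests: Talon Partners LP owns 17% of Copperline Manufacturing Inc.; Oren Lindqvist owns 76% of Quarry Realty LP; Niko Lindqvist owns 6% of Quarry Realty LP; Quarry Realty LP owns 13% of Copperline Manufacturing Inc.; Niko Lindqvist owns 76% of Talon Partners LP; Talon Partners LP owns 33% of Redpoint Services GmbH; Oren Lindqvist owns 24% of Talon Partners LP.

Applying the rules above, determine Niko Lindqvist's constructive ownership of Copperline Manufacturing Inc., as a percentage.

27.66%

By parent–child attribution (R2), Niko Lindqvist is treated as also owning Oren Lindqvist's interest in Quarry Realty LP, giving 6% + 76% = 82%.
By parent–child attribution (R2), Niko Lindqvist is treated as also owning Oren Lindqvist's interest in Talon Partners LP, giving 76% + 24% = 100%.
Chain via Quarry Realty LP (R3): 82% × 13% = 10.66% of Copperline Manufacturing Inc.
Chain via Talon Partners LP (R3): 100% × 17% = 17% of Copperline Manufacturing Inc.
Aggregating (R1): 10.66% + 17% = 27.66%.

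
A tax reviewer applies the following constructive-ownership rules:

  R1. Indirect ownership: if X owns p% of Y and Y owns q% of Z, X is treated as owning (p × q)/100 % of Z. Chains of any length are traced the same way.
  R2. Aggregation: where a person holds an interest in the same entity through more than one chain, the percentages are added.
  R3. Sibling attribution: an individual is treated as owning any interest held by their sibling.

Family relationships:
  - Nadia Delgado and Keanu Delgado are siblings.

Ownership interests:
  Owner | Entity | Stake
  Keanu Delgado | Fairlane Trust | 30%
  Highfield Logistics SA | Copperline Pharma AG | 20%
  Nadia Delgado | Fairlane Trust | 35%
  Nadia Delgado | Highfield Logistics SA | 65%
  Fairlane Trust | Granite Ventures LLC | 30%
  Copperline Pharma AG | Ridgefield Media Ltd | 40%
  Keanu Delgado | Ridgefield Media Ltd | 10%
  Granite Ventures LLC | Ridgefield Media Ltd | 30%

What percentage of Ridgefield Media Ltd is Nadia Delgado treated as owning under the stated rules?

21.05%

By sibling attribution (R3), Nadia Delgado is treated as also owning Keanu Delgado's interest in Fairlane Trust, giving 35% + 30% = 65%.
By sibling attribution (R3), Nadia Delgado is treated as owning Keanu Delgado's 10% interest in Ridgefield Media Ltd.
Chain via Highfield Logistics SA → Copperline Pharma AG (R1): 65% × 20% × 40% = 5.2% of Ridgefield Media Ltd.
Chain via Fairlane Trust → Granite Ventures LLC (R1): 65% × 30% × 30% = 5.85% of Ridgefield Media Ltd.
Direct interest in Ridgefield Media Ltd: 10%.
Aggregating (R2): 5.2% + 5.85% + 10% = 21.05%.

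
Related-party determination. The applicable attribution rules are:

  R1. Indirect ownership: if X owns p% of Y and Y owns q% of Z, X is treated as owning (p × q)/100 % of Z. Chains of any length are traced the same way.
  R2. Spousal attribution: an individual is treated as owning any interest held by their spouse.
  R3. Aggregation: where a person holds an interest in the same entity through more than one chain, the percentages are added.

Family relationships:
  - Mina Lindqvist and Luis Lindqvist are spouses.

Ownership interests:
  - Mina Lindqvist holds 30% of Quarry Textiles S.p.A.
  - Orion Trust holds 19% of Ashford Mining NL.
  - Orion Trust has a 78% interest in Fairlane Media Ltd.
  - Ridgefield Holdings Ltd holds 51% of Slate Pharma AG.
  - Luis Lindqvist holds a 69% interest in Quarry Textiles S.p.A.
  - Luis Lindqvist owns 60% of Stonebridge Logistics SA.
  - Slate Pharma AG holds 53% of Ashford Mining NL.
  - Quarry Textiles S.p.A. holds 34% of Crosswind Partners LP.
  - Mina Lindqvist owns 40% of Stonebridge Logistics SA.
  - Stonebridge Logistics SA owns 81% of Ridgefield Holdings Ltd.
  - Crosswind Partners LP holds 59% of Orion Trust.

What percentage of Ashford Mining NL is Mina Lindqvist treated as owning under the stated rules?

By spousal attribution (R2), Mina Lindqvist is treated as also owning Luis Lindqvist's interest in Stonebridge Logistics SA, giving 40% + 60% = 100%.
By spousal attribution (R2), Mina Lindqvist is treated as also owning Luis Lindqvist's interest in Quarry Textiles S.p.A, giving 30% + 69% = 99%.
Chain via Stonebridge Logistics SA → Ridgefield Holdings Ltd → Slate Pharma AG (R1): 100% × 81% × 51% × 53% = 21.8943% of Ashford Mining NL.
Chain via Quarry Textiles S.p.A. → Crosswind Partners LP → Orion Trust (R1): 99% × 34% × 59% × 19% = 3.773286% of Ashford Mining NL.
Aggregating (R3): 21.8943% + 3.773286% = 25.667586%.

25.667586%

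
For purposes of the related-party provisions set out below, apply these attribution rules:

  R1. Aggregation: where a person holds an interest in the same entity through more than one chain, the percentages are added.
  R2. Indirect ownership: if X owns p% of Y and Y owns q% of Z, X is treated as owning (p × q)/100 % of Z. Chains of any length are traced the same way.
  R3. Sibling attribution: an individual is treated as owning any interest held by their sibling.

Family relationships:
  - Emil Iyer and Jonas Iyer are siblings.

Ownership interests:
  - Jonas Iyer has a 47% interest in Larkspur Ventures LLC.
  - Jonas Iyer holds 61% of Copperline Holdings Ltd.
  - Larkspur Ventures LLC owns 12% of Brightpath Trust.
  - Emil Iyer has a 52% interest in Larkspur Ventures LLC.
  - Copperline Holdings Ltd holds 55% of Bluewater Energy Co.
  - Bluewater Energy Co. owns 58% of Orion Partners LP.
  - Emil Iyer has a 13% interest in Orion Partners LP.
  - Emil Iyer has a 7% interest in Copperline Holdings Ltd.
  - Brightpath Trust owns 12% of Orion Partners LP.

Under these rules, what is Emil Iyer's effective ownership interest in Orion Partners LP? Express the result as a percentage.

36.1176%

By sibling attribution (R3), Emil Iyer is treated as also owning Jonas Iyer's interest in Copperline Holdings Ltd, giving 7% + 61% = 68%.
By sibling attribution (R3), Emil Iyer is treated as also owning Jonas Iyer's interest in Larkspur Ventures LLC, giving 52% + 47% = 99%.
Chain via Copperline Holdings Ltd → Bluewater Energy Co. (R2): 68% × 55% × 58% = 21.692% of Orion Partners LP.
Chain via Larkspur Ventures LLC → Brightpath Trust (R2): 99% × 12% × 12% = 1.4256% of Orion Partners LP.
Direct interest in Orion Partners LP: 13%.
Aggregating (R1): 21.692% + 1.4256% + 13% = 36.1176%.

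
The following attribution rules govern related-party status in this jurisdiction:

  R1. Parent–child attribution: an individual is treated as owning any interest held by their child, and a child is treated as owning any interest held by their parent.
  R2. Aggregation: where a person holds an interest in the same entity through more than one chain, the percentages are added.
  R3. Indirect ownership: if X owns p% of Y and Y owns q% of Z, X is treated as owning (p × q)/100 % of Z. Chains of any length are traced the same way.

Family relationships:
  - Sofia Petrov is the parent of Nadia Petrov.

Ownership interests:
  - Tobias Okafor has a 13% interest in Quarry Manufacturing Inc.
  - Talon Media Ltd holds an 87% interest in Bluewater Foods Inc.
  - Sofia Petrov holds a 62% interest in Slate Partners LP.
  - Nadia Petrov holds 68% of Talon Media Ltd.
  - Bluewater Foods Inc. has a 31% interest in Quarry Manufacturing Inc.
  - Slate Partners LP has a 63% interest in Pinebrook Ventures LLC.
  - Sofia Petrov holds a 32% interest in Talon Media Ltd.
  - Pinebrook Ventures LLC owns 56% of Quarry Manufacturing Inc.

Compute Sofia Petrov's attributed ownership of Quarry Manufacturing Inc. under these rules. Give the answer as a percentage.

48.8436%

By parent–child attribution (R1), Sofia Petrov is treated as also owning Nadia Petrov's interest in Talon Media Ltd, giving 32% + 68% = 100%.
Chain via Talon Media Ltd → Bluewater Foods Inc. (R3): 100% × 87% × 31% = 26.97% of Quarry Manufacturing Inc.
Chain via Slate Partners LP → Pinebrook Ventures LLC (R3): 62% × 63% × 56% = 21.8736% of Quarry Manufacturing Inc.
Aggregating (R2): 26.97% + 21.8736% = 48.8436%.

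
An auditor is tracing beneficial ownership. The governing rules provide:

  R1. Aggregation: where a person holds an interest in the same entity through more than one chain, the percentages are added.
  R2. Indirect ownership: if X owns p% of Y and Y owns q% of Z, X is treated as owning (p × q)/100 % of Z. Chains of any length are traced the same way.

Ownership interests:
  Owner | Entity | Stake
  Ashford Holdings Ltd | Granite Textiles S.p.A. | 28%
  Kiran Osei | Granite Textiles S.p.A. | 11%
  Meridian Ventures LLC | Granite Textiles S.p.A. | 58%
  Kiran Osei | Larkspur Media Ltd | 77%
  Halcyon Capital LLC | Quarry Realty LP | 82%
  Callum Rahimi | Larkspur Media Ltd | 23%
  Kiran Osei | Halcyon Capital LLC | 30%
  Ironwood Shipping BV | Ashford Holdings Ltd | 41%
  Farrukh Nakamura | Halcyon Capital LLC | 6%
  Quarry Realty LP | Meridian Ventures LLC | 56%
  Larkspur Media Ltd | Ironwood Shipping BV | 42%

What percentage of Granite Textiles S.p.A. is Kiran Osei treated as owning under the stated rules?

22.702712%

Chain via Larkspur Media Ltd → Ironwood Shipping BV → Ashford Holdings Ltd (R2): 77% × 42% × 41% × 28% = 3.712632% of Granite Textiles S.p.A.
Chain via Halcyon Capital LLC → Quarry Realty LP → Meridian Ventures LLC (R2): 30% × 82% × 56% × 58% = 7.99008% of Granite Textiles S.p.A.
Direct interest in Granite Textiles S.p.A: 11%.
Aggregating (R1): 3.712632% + 7.99008% + 11% = 22.702712%.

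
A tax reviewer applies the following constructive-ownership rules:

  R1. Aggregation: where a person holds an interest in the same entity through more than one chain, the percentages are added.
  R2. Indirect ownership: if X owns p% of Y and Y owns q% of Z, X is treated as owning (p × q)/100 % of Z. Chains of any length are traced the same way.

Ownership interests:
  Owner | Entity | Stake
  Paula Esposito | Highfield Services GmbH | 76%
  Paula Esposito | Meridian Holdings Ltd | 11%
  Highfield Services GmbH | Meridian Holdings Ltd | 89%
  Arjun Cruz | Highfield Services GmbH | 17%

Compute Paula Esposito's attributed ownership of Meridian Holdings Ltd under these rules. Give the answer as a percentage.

Chain via Highfield Services GmbH (R2): 76% × 89% = 67.64% of Meridian Holdings Ltd.
Direct interest in Meridian Holdings Ltd: 11%.
Aggregating (R1): 67.64% + 11% = 78.64%.

78.64%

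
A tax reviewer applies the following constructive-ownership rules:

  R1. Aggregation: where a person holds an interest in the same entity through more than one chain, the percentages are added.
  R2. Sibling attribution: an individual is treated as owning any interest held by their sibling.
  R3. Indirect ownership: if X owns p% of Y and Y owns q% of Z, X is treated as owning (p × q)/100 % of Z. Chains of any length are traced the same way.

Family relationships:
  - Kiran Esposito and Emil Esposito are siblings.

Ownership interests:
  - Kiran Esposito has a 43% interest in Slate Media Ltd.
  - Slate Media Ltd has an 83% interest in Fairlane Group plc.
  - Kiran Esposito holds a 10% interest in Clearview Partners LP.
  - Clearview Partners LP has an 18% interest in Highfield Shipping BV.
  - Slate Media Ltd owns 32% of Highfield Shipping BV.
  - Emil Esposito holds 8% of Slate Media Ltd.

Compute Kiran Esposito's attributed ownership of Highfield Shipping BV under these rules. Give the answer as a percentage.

18.12%

By sibling attribution (R2), Kiran Esposito is treated as also owning Emil Esposito's interest in Slate Media Ltd, giving 43% + 8% = 51%.
Chain via Clearview Partners LP (R3): 10% × 18% = 1.8% of Highfield Shipping BV.
Chain via Slate Media Ltd (R3): 51% × 32% = 16.32% of Highfield Shipping BV.
Aggregating (R1): 1.8% + 16.32% = 18.12%.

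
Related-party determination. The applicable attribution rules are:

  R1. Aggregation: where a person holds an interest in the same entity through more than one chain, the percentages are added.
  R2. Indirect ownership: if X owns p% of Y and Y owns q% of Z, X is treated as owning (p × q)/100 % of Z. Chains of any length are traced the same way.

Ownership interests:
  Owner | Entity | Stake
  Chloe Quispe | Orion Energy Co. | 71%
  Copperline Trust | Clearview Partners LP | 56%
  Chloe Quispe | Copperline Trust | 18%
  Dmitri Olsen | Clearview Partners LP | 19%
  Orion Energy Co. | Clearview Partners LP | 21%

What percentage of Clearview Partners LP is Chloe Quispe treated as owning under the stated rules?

24.99%

Chain via Copperline Trust (R2): 18% × 56% = 10.08% of Clearview Partners LP.
Chain via Orion Energy Co. (R2): 71% × 21% = 14.91% of Clearview Partners LP.
Aggregating (R1): 10.08% + 14.91% = 24.99%.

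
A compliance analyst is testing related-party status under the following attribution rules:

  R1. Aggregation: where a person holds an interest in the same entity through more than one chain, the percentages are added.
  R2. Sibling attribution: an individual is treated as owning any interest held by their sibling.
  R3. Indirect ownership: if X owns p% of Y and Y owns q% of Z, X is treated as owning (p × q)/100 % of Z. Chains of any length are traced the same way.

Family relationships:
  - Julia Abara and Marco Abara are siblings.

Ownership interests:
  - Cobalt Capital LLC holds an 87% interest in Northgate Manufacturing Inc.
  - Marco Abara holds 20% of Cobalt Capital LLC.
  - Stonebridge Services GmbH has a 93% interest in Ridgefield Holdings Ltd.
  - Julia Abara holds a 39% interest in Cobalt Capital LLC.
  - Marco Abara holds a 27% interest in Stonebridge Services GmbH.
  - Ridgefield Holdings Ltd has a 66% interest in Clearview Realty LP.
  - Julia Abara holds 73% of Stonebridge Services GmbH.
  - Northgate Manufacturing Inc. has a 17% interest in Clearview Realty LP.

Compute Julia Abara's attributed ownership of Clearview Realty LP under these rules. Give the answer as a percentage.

70.1061%

By sibling attribution (R2), Julia Abara is treated as also owning Marco Abara's interest in Stonebridge Services GmbH, giving 73% + 27% = 100%.
By sibling attribution (R2), Julia Abara is treated as also owning Marco Abara's interest in Cobalt Capital LLC, giving 39% + 20% = 59%.
Chain via Stonebridge Services GmbH → Ridgefield Holdings Ltd (R3): 100% × 93% × 66% = 61.38% of Clearview Realty LP.
Chain via Cobalt Capital LLC → Northgate Manufacturing Inc. (R3): 59% × 87% × 17% = 8.7261% of Clearview Realty LP.
Aggregating (R1): 61.38% + 8.7261% = 70.1061%.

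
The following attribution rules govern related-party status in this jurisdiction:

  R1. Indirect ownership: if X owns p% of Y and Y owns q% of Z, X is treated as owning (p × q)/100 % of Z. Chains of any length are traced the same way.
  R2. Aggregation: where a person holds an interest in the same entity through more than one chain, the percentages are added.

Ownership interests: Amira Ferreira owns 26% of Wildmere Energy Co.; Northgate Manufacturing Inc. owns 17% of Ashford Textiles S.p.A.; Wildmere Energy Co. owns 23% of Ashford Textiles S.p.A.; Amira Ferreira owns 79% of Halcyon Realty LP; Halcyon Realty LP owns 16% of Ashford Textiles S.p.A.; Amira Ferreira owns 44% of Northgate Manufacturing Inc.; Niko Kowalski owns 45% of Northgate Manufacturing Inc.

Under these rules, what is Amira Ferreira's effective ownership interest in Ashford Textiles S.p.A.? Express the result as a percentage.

26.1%

Chain via Wildmere Energy Co. (R1): 26% × 23% = 5.98% of Ashford Textiles S.p.A.
Chain via Northgate Manufacturing Inc. (R1): 44% × 17% = 7.48% of Ashford Textiles S.p.A.
Chain via Halcyon Realty LP (R1): 79% × 16% = 12.64% of Ashford Textiles S.p.A.
Aggregating (R2): 5.98% + 7.48% + 12.64% = 26.1%.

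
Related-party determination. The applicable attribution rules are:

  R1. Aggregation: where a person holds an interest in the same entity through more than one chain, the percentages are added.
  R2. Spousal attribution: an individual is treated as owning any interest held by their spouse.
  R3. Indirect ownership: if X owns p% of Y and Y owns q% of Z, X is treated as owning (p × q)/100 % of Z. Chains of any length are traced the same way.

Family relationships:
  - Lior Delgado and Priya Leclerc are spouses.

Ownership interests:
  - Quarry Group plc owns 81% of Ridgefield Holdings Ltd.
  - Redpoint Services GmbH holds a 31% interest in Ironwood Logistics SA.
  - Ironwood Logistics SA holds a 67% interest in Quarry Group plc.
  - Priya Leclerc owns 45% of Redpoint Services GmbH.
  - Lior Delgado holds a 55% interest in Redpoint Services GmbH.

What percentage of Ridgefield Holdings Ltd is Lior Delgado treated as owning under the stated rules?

By spousal attribution (R2), Lior Delgado is treated as also owning Priya Leclerc's interest in Redpoint Services GmbH, giving 55% + 45% = 100%.
Chain via Redpoint Services GmbH → Ironwood Logistics SA → Quarry Group plc (R3): 100% × 31% × 67% × 81% = 16.8237% of Ridgefield Holdings Ltd.

16.8237%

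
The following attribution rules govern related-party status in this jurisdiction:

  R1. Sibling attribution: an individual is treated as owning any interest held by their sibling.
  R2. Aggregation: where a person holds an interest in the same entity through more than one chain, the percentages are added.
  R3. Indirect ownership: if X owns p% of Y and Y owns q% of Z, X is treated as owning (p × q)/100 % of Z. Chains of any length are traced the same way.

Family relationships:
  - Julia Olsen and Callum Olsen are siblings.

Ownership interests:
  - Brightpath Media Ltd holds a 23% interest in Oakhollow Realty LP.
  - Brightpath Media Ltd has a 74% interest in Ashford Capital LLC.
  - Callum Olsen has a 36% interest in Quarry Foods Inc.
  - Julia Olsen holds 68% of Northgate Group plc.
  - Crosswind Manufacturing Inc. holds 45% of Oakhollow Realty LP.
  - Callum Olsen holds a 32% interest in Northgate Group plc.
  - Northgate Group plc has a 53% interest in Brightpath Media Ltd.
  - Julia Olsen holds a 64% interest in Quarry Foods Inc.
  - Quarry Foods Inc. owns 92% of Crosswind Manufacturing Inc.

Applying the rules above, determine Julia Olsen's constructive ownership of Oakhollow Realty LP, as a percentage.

By sibling attribution (R1), Julia Olsen is treated as also owning Callum Olsen's interest in Northgate Group plc, giving 68% + 32% = 100%.
By sibling attribution (R1), Julia Olsen is treated as also owning Callum Olsen's interest in Quarry Foods Inc, giving 64% + 36% = 100%.
Chain via Northgate Group plc → Brightpath Media Ltd (R3): 100% × 53% × 23% = 12.19% of Oakhollow Realty LP.
Chain via Quarry Foods Inc. → Crosswind Manufacturing Inc. (R3): 100% × 92% × 45% = 41.4% of Oakhollow Realty LP.
Aggregating (R2): 12.19% + 41.4% = 53.59%.

53.59%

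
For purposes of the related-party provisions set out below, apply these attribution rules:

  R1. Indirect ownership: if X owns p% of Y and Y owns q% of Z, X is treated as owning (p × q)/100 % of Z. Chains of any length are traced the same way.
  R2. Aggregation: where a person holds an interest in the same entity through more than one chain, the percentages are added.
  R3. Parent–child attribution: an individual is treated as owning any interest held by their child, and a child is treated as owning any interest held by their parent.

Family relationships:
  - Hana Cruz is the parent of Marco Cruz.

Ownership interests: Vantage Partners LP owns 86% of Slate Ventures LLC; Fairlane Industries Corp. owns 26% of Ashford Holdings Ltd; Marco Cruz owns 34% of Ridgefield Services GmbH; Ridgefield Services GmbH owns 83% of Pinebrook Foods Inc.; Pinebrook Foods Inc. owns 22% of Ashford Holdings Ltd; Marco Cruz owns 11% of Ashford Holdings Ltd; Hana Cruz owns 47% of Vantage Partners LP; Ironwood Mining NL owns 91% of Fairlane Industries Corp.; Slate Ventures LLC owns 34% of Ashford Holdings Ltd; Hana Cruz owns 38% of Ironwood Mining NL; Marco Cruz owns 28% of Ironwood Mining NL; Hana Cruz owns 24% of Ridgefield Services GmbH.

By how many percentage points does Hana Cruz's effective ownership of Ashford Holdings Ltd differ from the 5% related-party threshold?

45.9492

By parent–child attribution (R3), Hana Cruz is treated as also owning Marco Cruz's interest in Ironwood Mining NL, giving 38% + 28% = 66%.
By parent–child attribution (R3), Hana Cruz is treated as also owning Marco Cruz's interest in Ridgefield Services GmbH, giving 24% + 34% = 58%.
By parent–child attribution (R3), Hana Cruz is treated as owning Marco Cruz's 11% interest in Ashford Holdings Ltd.
Chain via Ironwood Mining NL → Fairlane Industries Corp. (R1): 66% × 91% × 26% = 15.6156% of Ashford Holdings Ltd.
Chain via Ridgefield Services GmbH → Pinebrook Foods Inc. (R1): 58% × 83% × 22% = 10.5908% of Ashford Holdings Ltd.
Chain via Vantage Partners LP → Slate Ventures LLC (R1): 47% × 86% × 34% = 13.7428% of Ashford Holdings Ltd.
Direct interest in Ashford Holdings Ltd: 11%.
Aggregating (R2): 15.6156% + 10.5908% + 13.7428% + 11% = 50.9492%.
50.9492% exceeds the 5% threshold by 45.9492 percentage points.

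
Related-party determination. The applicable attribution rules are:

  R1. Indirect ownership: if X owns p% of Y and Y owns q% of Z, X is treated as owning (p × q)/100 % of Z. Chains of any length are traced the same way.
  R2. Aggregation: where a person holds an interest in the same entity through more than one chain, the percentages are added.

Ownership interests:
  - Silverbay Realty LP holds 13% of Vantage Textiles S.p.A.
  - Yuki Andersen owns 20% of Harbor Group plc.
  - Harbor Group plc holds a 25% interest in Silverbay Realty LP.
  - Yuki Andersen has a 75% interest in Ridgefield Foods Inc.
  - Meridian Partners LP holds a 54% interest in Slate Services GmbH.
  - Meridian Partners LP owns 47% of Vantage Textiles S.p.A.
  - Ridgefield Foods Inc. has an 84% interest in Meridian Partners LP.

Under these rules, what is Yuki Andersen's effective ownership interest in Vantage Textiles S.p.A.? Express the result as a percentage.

30.26%

Chain via Ridgefield Foods Inc. → Meridian Partners LP (R1): 75% × 84% × 47% = 29.61% of Vantage Textiles S.p.A.
Chain via Harbor Group plc → Silverbay Realty LP (R1): 20% × 25% × 13% = 0.65% of Vantage Textiles S.p.A.
Aggregating (R2): 29.61% + 0.65% = 30.26%.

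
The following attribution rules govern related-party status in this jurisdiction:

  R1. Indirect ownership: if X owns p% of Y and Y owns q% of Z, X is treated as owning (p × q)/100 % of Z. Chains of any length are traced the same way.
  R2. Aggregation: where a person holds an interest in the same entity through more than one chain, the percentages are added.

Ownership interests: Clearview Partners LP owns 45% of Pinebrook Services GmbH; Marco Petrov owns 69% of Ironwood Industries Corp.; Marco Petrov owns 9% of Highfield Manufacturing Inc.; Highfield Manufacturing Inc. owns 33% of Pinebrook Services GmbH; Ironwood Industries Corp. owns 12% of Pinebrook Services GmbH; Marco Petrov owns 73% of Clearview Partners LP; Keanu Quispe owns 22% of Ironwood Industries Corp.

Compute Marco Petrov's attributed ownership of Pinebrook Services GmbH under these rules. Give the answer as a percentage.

44.1%

Chain via Ironwood Industries Corp. (R1): 69% × 12% = 8.28% of Pinebrook Services GmbH.
Chain via Highfield Manufacturing Inc. (R1): 9% × 33% = 2.97% of Pinebrook Services GmbH.
Chain via Clearview Partners LP (R1): 73% × 45% = 32.85% of Pinebrook Services GmbH.
Aggregating (R2): 8.28% + 2.97% + 32.85% = 44.1%.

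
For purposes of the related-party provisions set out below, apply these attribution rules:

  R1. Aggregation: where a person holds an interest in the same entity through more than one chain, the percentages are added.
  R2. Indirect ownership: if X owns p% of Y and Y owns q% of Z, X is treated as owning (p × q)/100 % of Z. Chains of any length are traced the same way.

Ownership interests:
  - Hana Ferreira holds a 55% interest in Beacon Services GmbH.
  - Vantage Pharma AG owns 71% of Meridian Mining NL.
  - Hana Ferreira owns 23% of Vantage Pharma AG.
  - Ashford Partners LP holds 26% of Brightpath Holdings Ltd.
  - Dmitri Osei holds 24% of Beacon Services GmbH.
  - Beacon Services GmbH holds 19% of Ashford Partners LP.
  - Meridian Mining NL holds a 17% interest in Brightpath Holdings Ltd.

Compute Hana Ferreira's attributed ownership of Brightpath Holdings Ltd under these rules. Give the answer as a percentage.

Chain via Vantage Pharma AG → Meridian Mining NL (R2): 23% × 71% × 17% = 2.7761% of Brightpath Holdings Ltd.
Chain via Beacon Services GmbH → Ashford Partners LP (R2): 55% × 19% × 26% = 2.717% of Brightpath Holdings Ltd.
Aggregating (R1): 2.7761% + 2.717% = 5.4931%.

5.4931%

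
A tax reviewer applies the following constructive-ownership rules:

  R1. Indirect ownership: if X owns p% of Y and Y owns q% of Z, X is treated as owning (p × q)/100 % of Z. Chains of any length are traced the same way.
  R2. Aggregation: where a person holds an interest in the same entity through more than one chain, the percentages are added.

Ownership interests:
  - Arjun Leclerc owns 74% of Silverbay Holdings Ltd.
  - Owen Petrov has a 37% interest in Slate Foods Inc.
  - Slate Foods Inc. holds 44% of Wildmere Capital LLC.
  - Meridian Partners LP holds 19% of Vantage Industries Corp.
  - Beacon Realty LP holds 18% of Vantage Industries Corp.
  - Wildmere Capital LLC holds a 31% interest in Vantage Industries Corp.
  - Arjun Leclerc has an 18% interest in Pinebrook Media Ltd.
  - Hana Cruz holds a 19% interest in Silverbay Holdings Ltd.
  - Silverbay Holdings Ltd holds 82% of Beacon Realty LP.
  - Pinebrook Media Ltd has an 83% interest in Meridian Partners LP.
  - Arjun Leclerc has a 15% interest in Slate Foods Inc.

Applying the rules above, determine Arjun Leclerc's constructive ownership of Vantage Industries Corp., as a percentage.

15.807%

Chain via Silverbay Holdings Ltd → Beacon Realty LP (R1): 74% × 82% × 18% = 10.9224% of Vantage Industries Corp.
Chain via Slate Foods Inc. → Wildmere Capital LLC (R1): 15% × 44% × 31% = 2.046% of Vantage Industries Corp.
Chain via Pinebrook Media Ltd → Meridian Partners LP (R1): 18% × 83% × 19% = 2.8386% of Vantage Industries Corp.
Aggregating (R2): 10.9224% + 2.046% + 2.8386% = 15.807%.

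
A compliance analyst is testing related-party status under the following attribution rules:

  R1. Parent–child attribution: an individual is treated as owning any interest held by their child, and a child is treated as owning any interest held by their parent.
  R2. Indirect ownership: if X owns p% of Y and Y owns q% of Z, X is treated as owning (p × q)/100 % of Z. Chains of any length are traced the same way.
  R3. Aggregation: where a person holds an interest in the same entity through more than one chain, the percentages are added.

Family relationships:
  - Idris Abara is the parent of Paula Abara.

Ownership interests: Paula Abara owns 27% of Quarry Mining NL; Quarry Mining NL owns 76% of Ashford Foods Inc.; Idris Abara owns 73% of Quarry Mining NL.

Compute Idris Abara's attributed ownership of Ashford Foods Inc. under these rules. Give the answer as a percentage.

76%

By parent–child attribution (R1), Idris Abara is treated as also owning Paula Abara's interest in Quarry Mining NL, giving 73% + 27% = 100%.
Chain via Quarry Mining NL (R2): 100% × 76% = 76% of Ashford Foods Inc.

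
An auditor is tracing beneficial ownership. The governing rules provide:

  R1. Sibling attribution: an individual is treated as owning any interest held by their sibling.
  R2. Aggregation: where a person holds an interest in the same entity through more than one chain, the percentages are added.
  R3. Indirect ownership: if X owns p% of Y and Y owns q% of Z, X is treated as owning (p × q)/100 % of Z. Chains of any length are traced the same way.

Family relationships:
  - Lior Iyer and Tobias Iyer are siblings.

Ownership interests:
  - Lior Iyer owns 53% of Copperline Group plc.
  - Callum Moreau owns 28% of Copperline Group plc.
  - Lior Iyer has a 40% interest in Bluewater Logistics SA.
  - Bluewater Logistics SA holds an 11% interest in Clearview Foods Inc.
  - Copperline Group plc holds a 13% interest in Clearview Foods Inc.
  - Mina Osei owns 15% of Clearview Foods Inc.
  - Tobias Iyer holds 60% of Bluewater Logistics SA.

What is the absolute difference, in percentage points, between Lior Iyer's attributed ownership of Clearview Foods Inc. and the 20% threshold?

By sibling attribution (R1), Lior Iyer is treated as also owning Tobias Iyer's interest in Bluewater Logistics SA, giving 40% + 60% = 100%.
Chain via Bluewater Logistics SA (R3): 100% × 11% = 11% of Clearview Foods Inc.
Chain via Copperline Group plc (R3): 53% × 13% = 6.89% of Clearview Foods Inc.
Aggregating (R2): 11% + 6.89% = 17.89%.
17.89% falls short of the 20% threshold by 2.11 percentage points.

2.11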